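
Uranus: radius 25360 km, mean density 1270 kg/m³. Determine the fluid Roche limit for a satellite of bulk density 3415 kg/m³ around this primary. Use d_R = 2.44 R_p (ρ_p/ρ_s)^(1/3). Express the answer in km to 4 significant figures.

d_R = 2.44 × 25360 km × (1270/3415)^(1/3)
    = 44500 km

44500 km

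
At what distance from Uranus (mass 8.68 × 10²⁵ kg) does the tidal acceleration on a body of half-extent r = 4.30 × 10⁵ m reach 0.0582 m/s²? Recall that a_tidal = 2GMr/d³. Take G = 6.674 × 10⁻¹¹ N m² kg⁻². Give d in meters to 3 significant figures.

4.41 × 10⁷ m

2GMr/d³ = a_tidal  ⇒  d = (2GMr / a_tidal)^(1/3)
d = (2 × 6.674×10⁻¹¹ × (8.68 × 10²⁵) × (4.30 × 10⁵) / (0.0582))^(1/3)
  = 4.41 × 10⁷ m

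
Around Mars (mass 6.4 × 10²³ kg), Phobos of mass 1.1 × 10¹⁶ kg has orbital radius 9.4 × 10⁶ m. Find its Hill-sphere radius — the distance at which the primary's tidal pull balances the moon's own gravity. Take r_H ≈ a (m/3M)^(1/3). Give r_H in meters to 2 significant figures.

1.7 × 10⁴ m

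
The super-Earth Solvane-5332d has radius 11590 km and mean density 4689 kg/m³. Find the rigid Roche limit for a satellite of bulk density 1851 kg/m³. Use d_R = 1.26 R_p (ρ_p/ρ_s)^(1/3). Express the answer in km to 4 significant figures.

d_R = 1.26 × 11590 km × (4689/1851)^(1/3)
    = 19910 km

19910 km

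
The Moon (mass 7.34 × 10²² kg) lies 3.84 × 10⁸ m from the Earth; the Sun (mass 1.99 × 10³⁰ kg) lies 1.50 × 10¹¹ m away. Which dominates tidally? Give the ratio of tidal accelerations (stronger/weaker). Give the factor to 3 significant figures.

Compare M/d³ for the two perturbers:
The Moon: (7.34 × 10²²) / (3.84 × 10⁸)³ = 1.296 × 10⁻³
The Sun: (1.99 × 10³⁰) / (1.50 × 10¹¹)³ = 5.896 × 10⁻⁴
Ratio (larger/smaller) = 2.20

The Moon, by a factor of ≈ 2.20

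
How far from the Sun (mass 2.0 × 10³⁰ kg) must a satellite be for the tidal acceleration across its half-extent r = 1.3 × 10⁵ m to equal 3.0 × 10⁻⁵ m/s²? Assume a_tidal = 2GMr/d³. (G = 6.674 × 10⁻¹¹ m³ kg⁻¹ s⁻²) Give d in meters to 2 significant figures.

1.0 × 10¹⁰ m

2GMr/d³ = a_tidal  ⇒  d = (2GMr / a_tidal)^(1/3)
d = (2 × 6.674×10⁻¹¹ × (2.0 × 10³⁰) × (1.3 × 10⁵) / (3.0 × 10⁻⁵))^(1/3)
  = 1.0 × 10¹⁰ m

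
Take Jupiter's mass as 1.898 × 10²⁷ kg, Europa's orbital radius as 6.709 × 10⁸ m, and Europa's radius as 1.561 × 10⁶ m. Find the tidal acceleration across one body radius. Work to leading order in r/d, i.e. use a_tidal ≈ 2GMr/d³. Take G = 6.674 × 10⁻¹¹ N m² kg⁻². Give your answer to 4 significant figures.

1.310 × 10⁻³ m/s²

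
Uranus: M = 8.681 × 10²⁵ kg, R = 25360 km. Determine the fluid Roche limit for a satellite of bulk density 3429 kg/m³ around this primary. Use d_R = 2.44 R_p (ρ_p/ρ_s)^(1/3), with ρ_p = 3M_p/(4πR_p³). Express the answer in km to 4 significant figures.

44450 km

ρ_p = 3M_p/(4πR_p³) = 3 × (8.681 × 10²⁵) / (4π × (2.536 × 10⁷ m)³) = 1271 kg/m³
d_R = 2.44 × 25360 km × (1271/3429)^(1/3)
    = 44450 km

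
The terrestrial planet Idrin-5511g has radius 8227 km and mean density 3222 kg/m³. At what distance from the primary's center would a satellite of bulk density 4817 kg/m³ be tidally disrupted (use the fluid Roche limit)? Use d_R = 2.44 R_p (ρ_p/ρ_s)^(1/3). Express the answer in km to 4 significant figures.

d_R = 2.44 × 8227 km × (3222/4817)^(1/3)
    = 17560 km

17560 km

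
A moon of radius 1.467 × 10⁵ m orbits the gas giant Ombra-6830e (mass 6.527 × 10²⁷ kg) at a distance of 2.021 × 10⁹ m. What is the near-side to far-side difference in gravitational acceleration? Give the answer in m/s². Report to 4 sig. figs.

a_tidal = 4GMr/d³
        = 4 × (6.674 × 10⁻¹¹) × (6.527 × 10²⁷) × (1.467 × 10⁵) / (2.021 × 10⁹)³
        = 3.097 × 10⁻⁵ m/s²

3.097 × 10⁻⁵ m/s²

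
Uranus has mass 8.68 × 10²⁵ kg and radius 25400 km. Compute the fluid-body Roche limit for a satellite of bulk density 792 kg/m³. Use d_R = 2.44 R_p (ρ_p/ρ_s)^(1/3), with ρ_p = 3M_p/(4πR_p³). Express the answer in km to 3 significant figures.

ρ_p = 3M_p/(4πR_p³) = 3 × (8.68 × 10²⁵) / (4π × (2.54 × 10⁷ m)³) = 1260 kg/m³
d_R = 2.44 × 25400 km × (1260/792)^(1/3)
    = 72400 km

72400 km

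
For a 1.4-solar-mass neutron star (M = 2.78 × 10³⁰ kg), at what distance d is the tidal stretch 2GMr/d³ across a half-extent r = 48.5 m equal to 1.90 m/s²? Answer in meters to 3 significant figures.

2GMr/d³ = a_tidal  ⇒  d = (2GMr / a_tidal)^(1/3)
d = (2 × 6.674×10⁻¹¹ × (2.78 × 10³⁰) × (48.5) / (1.90))^(1/3)
  = 2.12 × 10⁷ m

2.12 × 10⁷ m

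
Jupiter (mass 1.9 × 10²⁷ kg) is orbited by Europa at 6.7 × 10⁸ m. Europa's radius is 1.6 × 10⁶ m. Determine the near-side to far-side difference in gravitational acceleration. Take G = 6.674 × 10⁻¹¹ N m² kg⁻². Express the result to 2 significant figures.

2.7 × 10⁻³ m/s²

Δa = 4GMr/d³
   = 4 × (6.674 × 10⁻¹¹) × (1.9 × 10²⁷) × (1.6 × 10⁶) / (6.7 × 10⁸)³
   = 2.7 × 10⁻³ m/s²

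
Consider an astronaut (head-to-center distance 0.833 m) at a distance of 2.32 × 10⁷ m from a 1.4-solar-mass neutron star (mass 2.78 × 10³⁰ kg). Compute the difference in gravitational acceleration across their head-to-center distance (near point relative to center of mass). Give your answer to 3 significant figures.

2.48 × 10⁻² m/s²

The tidal stretch is the gradient of GM/d² times the body's extent r, hence the 1/d³ dependence.
a_tidal = 2GMr/d³
        = 2 × (6.674 × 10⁻¹¹) × (2.78 × 10³⁰) × (0.833) / (2.32 × 10⁷)³
        = 2.48 × 10⁻² m/s²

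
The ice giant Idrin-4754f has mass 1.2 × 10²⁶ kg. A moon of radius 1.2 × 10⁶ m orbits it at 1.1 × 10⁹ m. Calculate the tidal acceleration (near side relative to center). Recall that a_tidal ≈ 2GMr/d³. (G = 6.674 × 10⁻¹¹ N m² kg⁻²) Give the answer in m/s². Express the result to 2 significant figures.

Δg = 2GMr/d³
   = 2 × (6.674 × 10⁻¹¹) × (1.2 × 10²⁶) × (1.2 × 10⁶) / (1.1 × 10⁹)³
   = 1.4 × 10⁻⁵ m/s²

1.4 × 10⁻⁵ m/s²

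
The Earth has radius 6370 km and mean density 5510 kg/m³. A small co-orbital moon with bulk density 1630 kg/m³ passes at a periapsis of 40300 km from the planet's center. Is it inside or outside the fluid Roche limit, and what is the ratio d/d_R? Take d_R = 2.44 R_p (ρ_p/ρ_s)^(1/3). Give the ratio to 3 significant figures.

outside; d/d_R ≈ 1.73

d_R = 2.44 × (6370 km) × (5510/1630)^(1/3) = 23330 km
d/d_R = (40300) / (23330) = 1.73
Since d/d_R > 1, the body is outside the Roche limit.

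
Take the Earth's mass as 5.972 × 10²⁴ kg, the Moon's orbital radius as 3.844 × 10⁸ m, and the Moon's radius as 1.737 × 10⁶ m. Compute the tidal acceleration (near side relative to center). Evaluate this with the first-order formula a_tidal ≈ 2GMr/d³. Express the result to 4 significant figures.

a_tidal = 2GMr/d³
        = 2 × (6.674 × 10⁻¹¹) × (5.972 × 10²⁴) × (1.737 × 10⁶) / (3.844 × 10⁸)³
        = 2.438 × 10⁻⁵ m/s²

2.438 × 10⁻⁵ m/s²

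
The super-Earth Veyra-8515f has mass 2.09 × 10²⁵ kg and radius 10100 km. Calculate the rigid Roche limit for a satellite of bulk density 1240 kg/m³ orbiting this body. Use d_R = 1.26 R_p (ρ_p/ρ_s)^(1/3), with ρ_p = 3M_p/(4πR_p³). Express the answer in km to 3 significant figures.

ρ_p = 3M_p/(4πR_p³) = 3 × (2.09 × 10²⁵) / (4π × (1.01 × 10⁷ m)³) = 4840 kg/m³
d_R = 1.26 × 10100 km × (4840/1240)^(1/3)
    = 20000 km

20000 km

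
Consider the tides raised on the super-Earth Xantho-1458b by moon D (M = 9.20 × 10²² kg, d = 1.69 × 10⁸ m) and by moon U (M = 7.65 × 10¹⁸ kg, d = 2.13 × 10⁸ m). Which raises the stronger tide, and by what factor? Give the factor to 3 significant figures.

Moon D, by a factor of ≈ 24100

The tide-raising term goes as M/d³ (the gradient of a 1/d² field).
Moon D: (9.20 × 10²²) / (1.69 × 10⁸)³ = 1.906 × 10⁻²
Moon U: (7.65 × 10¹⁸) / (2.13 × 10⁸)³ = 7.916 × 10⁻⁷
Ratio (larger/smaller) = 24100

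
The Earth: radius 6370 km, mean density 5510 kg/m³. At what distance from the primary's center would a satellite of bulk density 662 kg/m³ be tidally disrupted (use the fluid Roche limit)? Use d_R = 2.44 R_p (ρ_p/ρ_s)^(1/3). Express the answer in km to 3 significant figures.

31500 km

d_R = 2.44 × 6370 km × (5510/662)^(1/3)
    = 31500 km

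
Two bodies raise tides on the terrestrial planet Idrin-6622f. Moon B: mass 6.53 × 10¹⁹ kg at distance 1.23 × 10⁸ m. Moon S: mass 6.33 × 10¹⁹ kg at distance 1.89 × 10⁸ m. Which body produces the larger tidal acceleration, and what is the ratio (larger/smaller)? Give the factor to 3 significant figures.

Tidal stretch scales as M/d³; compute that for each body.
Moon B: (6.53 × 10¹⁹) / (1.23 × 10⁸)³ = 3.509 × 10⁻⁵
Moon S: (6.33 × 10¹⁹) / (1.89 × 10⁸)³ = 9.376 × 10⁻⁶
Ratio (larger/smaller) = 3.74

Moon B, by a factor of ≈ 3.74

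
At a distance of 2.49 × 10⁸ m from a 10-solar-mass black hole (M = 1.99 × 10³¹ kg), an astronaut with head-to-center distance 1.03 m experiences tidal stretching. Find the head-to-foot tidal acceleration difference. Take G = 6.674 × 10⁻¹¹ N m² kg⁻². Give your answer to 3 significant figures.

3.54 × 10⁻⁴ m/s²

Differencing GM/(d−r)² and GM/(d+r)² to first order in r/d gives 4GMr/d³.
Δa = 4GMr/d³
   = 4 × (6.674 × 10⁻¹¹) × (1.99 × 10³¹) × (1.03) / (2.49 × 10⁸)³
   = 3.54 × 10⁻⁴ m/s²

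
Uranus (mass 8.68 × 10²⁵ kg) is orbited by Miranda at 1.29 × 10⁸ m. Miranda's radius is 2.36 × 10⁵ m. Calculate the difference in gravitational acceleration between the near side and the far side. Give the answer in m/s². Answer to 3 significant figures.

Δa = 4GMr/d³
   = 4 × (6.674 × 10⁻¹¹) × (8.68 × 10²⁵) × (2.36 × 10⁵) / (1.29 × 10⁸)³
   = 2.55 × 10⁻³ m/s²

2.55 × 10⁻³ m/s²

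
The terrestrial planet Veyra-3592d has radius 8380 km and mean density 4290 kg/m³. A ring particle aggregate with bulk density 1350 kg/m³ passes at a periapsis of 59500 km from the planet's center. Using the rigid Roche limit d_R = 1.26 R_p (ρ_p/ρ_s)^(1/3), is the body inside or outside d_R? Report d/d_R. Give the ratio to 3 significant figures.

outside; d/d_R ≈ 3.83

d_R = 1.26 × (8380 km) × (4290/1350)^(1/3) = 15520 km
d/d_R = (59500) / (15520) = 3.83
Since d/d_R > 1, the body is outside the Roche limit.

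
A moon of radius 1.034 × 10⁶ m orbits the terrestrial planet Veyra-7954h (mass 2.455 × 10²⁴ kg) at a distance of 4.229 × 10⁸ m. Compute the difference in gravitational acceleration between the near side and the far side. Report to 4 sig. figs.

8.960 × 10⁻⁶ m/s²

Δg = 4GMr/d³
   = 4 × (6.674 × 10⁻¹¹) × (2.455 × 10²⁴) × (1.034 × 10⁶) / (4.229 × 10⁸)³
   = 8.960 × 10⁻⁶ m/s²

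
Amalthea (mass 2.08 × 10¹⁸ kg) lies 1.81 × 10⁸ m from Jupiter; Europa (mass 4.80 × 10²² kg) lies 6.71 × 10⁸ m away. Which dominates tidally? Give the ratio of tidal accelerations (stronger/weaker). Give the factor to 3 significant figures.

Tidal acceleration ∝ M/d³, so compare M/d³ for each.
Amalthea: (2.08 × 10¹⁸) / (1.81 × 10⁸)³ = 3.508 × 10⁻⁷
Europa: (4.80 × 10²²) / (6.71 × 10⁸)³ = 1.589 × 10⁻⁴
Ratio (larger/smaller) = 453

Europa, by a factor of ≈ 453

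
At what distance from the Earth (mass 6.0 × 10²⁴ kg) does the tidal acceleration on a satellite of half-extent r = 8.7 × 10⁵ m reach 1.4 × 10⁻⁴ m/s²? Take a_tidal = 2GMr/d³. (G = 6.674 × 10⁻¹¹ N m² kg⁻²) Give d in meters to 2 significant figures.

2GMr/d³ = a_tidal  ⇒  d = (2GMr / a_tidal)^(1/3)
d = (2 × 6.674×10⁻¹¹ × (6.0 × 10²⁴) × (8.7 × 10⁵) / (1.4 × 10⁻⁴))^(1/3)
  = 1.7 × 10⁸ m

1.7 × 10⁸ m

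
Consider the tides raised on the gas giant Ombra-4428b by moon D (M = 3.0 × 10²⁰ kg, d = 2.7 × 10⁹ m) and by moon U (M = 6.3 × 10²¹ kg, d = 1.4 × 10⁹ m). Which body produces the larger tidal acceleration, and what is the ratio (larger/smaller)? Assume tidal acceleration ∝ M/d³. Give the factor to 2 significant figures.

Moon U, by a factor of ≈ 150

Tidal stretch scales as M/d³; compute that for each body.
Moon D: (3.0 × 10²⁰) / (2.7 × 10⁹)³ = 1.524 × 10⁻⁸
Moon U: (6.3 × 10²¹) / (1.4 × 10⁹)³ = 2.296 × 10⁻⁶
Ratio (larger/smaller) = 150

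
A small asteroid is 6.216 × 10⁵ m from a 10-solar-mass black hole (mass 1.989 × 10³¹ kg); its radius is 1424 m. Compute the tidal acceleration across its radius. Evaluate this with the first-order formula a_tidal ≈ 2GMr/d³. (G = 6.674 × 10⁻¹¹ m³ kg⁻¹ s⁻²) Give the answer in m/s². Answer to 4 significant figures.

1.574 × 10⁷ m/s²

Δa = 2GMr/d³
   = 2 × (6.674 × 10⁻¹¹) × (1.989 × 10³¹) × (1424) / (6.216 × 10⁵)³
   = 1.574 × 10⁷ m/s²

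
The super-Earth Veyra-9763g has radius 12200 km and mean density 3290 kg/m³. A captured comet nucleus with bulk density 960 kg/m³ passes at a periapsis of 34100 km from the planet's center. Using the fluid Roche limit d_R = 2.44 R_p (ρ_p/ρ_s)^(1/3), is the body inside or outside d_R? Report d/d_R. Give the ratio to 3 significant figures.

d_R = 2.44 × (12200 km) × (3290/960)^(1/3) = 44880 km
d/d_R = (34100) / (44880) = 0.760
Since d/d_R < 1, the body is inside the Roche limit.

inside; d/d_R ≈ 0.760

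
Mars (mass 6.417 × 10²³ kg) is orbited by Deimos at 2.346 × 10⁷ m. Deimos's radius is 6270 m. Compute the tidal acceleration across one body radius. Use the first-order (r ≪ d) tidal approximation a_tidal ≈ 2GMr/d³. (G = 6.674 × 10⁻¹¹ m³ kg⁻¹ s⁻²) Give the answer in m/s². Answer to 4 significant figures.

4.159 × 10⁻⁵ m/s²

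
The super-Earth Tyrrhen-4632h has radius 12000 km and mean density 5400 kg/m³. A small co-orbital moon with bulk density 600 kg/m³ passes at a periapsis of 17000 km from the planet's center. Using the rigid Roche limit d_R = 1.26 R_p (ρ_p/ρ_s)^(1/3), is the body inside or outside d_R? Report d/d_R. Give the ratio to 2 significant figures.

d_R = 1.26 × (12000 km) × (5400/600)^(1/3) = 31450 km
d/d_R = (17000) / (31450) = 0.54
Since d/d_R < 1, the body is inside the Roche limit.

inside; d/d_R ≈ 0.54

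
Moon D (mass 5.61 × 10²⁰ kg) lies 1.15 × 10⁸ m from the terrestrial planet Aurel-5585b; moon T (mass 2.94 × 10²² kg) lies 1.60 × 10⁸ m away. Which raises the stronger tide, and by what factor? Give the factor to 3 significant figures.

Moon T, by a factor of ≈ 19.5

Tidal stretch scales as M/d³; compute that for each body.
Moon D: (5.61 × 10²⁰) / (1.15 × 10⁸)³ = 3.689 × 10⁻⁴
Moon T: (2.94 × 10²²) / (1.60 × 10⁸)³ = 7.178 × 10⁻³
Ratio (larger/smaller) = 19.5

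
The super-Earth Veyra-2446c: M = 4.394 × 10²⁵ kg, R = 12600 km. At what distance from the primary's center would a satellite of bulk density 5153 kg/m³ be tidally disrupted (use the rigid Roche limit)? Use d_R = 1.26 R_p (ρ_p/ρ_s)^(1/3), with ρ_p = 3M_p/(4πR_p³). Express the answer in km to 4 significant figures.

15970 km

ρ_p = 3M_p/(4πR_p³) = 3 × (4.394 × 10²⁵) / (4π × (1.260 × 10⁷ m)³) = 5244 kg/m³
d_R = 1.26 × 12600 km × (5244/5153)^(1/3)
    = 15970 km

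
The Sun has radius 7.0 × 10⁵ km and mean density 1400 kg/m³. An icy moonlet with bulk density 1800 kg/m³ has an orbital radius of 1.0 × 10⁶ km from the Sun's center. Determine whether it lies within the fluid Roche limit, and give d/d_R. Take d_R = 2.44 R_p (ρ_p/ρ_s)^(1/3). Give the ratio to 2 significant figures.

inside; d/d_R ≈ 0.64

d_R = 2.44 × (7.0 × 10⁵ km) × (1400/1800)^(1/3) = 1.571 × 10⁶ km
d/d_R = (1.0 × 10⁶) / (1.571 × 10⁶) = 0.64
Since d/d_R < 1, the body is inside the Roche limit.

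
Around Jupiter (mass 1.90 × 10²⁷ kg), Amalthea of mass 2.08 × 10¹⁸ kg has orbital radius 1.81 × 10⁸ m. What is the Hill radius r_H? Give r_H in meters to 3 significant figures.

1.29 × 10⁵ m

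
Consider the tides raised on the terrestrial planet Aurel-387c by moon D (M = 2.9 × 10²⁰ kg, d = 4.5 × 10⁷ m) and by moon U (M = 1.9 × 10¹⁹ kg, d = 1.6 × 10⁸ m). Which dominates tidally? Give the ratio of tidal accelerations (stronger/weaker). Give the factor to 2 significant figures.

Moon D, by a factor of ≈ 690

Tidal acceleration ∝ M/d³, so compare M/d³ for each.
Moon D: (2.9 × 10²⁰) / (4.5 × 10⁷)³ = 3.182 × 10⁻³
Moon U: (1.9 × 10¹⁹) / (1.6 × 10⁸)³ = 4.639 × 10⁻⁶
Ratio (larger/smaller) = 690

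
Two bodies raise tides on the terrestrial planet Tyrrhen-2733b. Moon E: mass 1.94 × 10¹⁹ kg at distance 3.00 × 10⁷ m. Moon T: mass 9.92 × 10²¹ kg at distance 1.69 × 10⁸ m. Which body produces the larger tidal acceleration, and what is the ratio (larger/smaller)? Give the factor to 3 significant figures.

Moon T, by a factor of ≈ 2.86

Compare M/d³ for the two perturbers:
Moon E: (1.94 × 10¹⁹) / (3.00 × 10⁷)³ = 7.185 × 10⁻⁴
Moon T: (9.92 × 10²¹) / (1.69 × 10⁸)³ = 2.055 × 10⁻³
Ratio (larger/smaller) = 2.86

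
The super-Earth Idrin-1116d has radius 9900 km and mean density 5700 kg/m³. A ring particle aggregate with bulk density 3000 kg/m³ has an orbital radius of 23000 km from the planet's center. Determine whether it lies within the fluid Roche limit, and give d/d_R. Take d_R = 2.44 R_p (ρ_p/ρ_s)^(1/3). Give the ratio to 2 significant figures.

d_R = 2.44 × (9900 km) × (5700/3000)^(1/3) = 29920 km
d/d_R = (23000) / (29920) = 0.77
Since d/d_R < 1, the body is inside the Roche limit.

inside; d/d_R ≈ 0.77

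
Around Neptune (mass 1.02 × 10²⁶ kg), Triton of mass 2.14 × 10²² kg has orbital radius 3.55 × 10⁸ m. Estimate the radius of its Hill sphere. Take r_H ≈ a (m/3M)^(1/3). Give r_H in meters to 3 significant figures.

r_H ≈ a (m/3M)^(1/3)
    = (3.55 × 10⁸) × (2.14 × 10²² / (3 × 1.02 × 10²⁶))^(1/3)
    = 1.46 × 10⁷ m

1.46 × 10⁷ m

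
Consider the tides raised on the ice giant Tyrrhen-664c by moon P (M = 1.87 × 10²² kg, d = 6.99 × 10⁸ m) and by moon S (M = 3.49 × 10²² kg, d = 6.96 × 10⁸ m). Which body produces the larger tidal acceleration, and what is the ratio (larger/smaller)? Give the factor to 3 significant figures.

Moon S, by a factor of ≈ 1.89

Tidal acceleration ∝ M/d³, so compare M/d³ for each.
Moon P: (1.87 × 10²²) / (6.99 × 10⁸)³ = 5.475 × 10⁻⁵
Moon S: (3.49 × 10²²) / (6.96 × 10⁸)³ = 1.035 × 10⁻⁴
Ratio (larger/smaller) = 1.89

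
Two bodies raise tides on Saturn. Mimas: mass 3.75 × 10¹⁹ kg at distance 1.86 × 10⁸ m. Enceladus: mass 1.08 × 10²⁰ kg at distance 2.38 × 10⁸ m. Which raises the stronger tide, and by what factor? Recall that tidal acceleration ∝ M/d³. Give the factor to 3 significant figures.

Compare M/d³ for the two perturbers:
Mimas: (3.75 × 10¹⁹) / (1.86 × 10⁸)³ = 5.828 × 10⁻⁶
Enceladus: (1.08 × 10²⁰) / (2.38 × 10⁸)³ = 8.011 × 10⁻⁶
Ratio (larger/smaller) = 1.37

Enceladus, by a factor of ≈ 1.37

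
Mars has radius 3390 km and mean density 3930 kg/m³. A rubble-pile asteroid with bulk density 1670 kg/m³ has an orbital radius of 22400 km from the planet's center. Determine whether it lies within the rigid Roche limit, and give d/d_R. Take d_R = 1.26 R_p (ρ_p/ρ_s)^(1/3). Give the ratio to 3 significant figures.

d_R = 1.26 × (3390 km) × (3930/1670)^(1/3) = 5681 km
d/d_R = (22400) / (5681) = 3.94
Since d/d_R > 1, the body is outside the Roche limit.

outside; d/d_R ≈ 3.94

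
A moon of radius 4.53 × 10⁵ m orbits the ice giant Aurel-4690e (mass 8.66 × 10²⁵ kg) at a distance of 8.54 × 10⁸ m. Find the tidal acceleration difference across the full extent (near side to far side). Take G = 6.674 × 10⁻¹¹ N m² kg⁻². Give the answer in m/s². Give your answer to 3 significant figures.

1.68 × 10⁻⁵ m/s²

Δg = 4GMr/d³
   = 4 × (6.674 × 10⁻¹¹) × (8.66 × 10²⁵) × (4.53 × 10⁵) / (8.54 × 10⁸)³
   = 1.68 × 10⁻⁵ m/s²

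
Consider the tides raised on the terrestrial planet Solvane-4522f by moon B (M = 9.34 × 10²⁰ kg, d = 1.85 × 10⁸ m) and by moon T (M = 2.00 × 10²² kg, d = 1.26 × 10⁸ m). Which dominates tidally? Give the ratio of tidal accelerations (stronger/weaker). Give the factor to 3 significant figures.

Tidal stretch scales as M/d³; compute that for each body.
Moon B: (9.34 × 10²⁰) / (1.85 × 10⁸)³ = 1.475 × 10⁻⁴
Moon T: (2.00 × 10²²) / (1.26 × 10⁸)³ = 9.998 × 10⁻³
Ratio (larger/smaller) = 67.8

Moon T, by a factor of ≈ 67.8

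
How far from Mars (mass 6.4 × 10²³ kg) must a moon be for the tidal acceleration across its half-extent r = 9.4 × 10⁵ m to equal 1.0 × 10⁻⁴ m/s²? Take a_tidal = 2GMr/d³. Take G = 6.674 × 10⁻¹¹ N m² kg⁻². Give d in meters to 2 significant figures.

9.3 × 10⁷ m

2GMr/d³ = a_tidal  ⇒  d = (2GMr / a_tidal)^(1/3)
d = (2 × 6.674×10⁻¹¹ × (6.4 × 10²³) × (9.4 × 10⁵) / (1.0 × 10⁻⁴))^(1/3)
  = 9.3 × 10⁷ m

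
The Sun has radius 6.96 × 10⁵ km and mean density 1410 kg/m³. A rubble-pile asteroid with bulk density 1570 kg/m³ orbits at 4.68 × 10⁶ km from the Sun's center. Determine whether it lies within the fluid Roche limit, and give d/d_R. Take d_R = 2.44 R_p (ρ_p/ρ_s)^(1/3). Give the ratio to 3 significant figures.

outside; d/d_R ≈ 2.86

d_R = 2.44 × (6.96 × 10⁵ km) × (1410/1570)^(1/3) = 1.638 × 10⁶ km
d/d_R = (4.68 × 10⁶) / (1.638 × 10⁶) = 2.86
Since d/d_R > 1, the body is outside the Roche limit.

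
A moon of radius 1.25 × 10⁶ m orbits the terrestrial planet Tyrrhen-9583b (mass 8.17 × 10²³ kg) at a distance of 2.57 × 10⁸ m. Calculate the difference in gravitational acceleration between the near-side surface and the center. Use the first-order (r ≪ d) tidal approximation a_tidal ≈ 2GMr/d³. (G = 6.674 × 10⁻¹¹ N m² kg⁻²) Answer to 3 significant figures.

Δg = 2GMr/d³
   = 2 × (6.674 × 10⁻¹¹) × (8.17 × 10²³) × (1.25 × 10⁶) / (2.57 × 10⁸)³
   = 8.03 × 10⁻⁶ m/s²

8.03 × 10⁻⁶ m/s²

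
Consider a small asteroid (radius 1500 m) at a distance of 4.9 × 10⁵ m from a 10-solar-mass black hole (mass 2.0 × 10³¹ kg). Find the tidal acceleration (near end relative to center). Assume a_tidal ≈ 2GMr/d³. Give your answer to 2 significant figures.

3.4 × 10⁷ m/s²

a_tidal = 2GMr/d³
        = 2 × (6.674 × 10⁻¹¹) × (2.0 × 10³¹) × (1500) / (4.9 × 10⁵)³
        = 3.4 × 10⁷ m/s²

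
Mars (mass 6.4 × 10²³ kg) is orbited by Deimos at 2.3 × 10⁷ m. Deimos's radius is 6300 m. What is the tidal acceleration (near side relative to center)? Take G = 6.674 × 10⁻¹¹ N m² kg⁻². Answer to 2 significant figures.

4.4 × 10⁻⁵ m/s²

a_tidal = 2GMr/d³
        = 2 × (6.674 × 10⁻¹¹) × (6.4 × 10²³) × (6300) / (2.3 × 10⁷)³
        = 4.4 × 10⁻⁵ m/s²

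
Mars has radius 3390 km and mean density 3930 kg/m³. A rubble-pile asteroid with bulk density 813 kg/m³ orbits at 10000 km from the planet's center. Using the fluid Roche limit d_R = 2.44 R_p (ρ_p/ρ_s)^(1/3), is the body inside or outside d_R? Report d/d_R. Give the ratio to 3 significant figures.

inside; d/d_R ≈ 0.715

d_R = 2.44 × (3390 km) × (3930/813)^(1/3) = 13990 km
d/d_R = (10000) / (13990) = 0.715
Since d/d_R < 1, the body is inside the Roche limit.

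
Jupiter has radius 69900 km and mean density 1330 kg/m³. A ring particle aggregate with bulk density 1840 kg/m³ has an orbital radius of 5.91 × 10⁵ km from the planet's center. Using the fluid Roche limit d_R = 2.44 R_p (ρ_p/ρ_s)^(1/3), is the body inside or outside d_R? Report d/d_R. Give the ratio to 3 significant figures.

d_R = 2.44 × (69900 km) × (1330/1840)^(1/3) = 1.531 × 10⁵ km
d/d_R = (5.91 × 10⁵) / (1.531 × 10⁵) = 3.86
Since d/d_R > 1, the body is outside the Roche limit.

outside; d/d_R ≈ 3.86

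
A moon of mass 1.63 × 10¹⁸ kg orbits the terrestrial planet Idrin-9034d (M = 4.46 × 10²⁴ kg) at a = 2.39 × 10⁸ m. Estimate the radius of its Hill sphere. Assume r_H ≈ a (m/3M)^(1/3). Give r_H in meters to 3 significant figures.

r_H ≈ a (m/3M)^(1/3)
    = (2.39 × 10⁸) × (1.63 × 10¹⁸ / (3 × 4.46 × 10²⁴))^(1/3)
    = 1.18 × 10⁶ m

1.18 × 10⁶ m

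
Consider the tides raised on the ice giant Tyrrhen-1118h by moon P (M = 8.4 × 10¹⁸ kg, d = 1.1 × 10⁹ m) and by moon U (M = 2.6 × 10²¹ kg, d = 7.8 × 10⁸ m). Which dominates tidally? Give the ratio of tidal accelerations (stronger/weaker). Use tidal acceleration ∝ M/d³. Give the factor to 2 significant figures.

Moon U, by a factor of ≈ 870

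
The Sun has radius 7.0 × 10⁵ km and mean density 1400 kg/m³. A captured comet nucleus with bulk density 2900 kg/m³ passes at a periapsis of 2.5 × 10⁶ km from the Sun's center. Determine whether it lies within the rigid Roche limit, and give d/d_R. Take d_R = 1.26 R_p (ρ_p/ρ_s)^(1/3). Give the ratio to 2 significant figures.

outside; d/d_R ≈ 3.6

d_R = 1.26 × (7.0 × 10⁵ km) × (1400/2900)^(1/3) = 6.919 × 10⁵ km
d/d_R = (2.5 × 10⁶) / (6.919 × 10⁵) = 3.6
Since d/d_R > 1, the body is outside the Roche limit.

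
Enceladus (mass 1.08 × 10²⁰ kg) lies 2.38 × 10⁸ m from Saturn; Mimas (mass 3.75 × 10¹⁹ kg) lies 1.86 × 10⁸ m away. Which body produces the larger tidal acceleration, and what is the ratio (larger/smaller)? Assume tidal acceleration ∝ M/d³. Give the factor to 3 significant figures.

The tide-raising term goes as M/d³ (the gradient of a 1/d² field).
Enceladus: (1.08 × 10²⁰) / (2.38 × 10⁸)³ = 8.011 × 10⁻⁶
Mimas: (3.75 × 10¹⁹) / (1.86 × 10⁸)³ = 5.828 × 10⁻⁶
Ratio (larger/smaller) = 1.37

Enceladus, by a factor of ≈ 1.37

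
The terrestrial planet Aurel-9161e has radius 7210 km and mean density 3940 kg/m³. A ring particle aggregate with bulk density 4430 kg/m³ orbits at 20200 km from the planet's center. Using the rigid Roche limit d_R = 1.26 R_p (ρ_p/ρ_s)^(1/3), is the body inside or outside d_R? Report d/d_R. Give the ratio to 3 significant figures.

outside; d/d_R ≈ 2.31

d_R = 1.26 × (7210 km) × (3940/4430)^(1/3) = 8736 km
d/d_R = (20200) / (8736) = 2.31
Since d/d_R > 1, the body is outside the Roche limit.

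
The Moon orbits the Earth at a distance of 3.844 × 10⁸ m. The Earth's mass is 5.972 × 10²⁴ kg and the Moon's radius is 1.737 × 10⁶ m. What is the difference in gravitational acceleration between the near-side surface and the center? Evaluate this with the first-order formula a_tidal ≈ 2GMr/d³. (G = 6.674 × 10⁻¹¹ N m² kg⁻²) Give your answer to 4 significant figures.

2.438 × 10⁻⁵ m/s²

Δg = 2GMr/d³
   = 2 × (6.674 × 10⁻¹¹) × (5.972 × 10²⁴) × (1.737 × 10⁶) / (3.844 × 10⁸)³
   = 2.438 × 10⁻⁵ m/s²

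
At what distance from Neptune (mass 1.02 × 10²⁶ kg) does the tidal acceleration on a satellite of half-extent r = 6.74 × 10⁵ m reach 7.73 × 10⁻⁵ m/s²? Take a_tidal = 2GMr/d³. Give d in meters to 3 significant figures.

2GMr/d³ = a_tidal  ⇒  d = (2GMr / a_tidal)^(1/3)
d = (2 × 6.674×10⁻¹¹ × (1.02 × 10²⁶) × (6.74 × 10⁵) / (7.73 × 10⁻⁵))^(1/3)
  = 4.91 × 10⁸ m

4.91 × 10⁸ m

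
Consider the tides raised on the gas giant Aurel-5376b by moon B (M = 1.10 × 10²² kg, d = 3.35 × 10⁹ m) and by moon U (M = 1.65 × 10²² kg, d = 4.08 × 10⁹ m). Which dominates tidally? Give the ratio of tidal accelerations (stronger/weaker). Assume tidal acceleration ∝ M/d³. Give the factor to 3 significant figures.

Moon B, by a factor of ≈ 1.20

Tidal stretch scales as M/d³; compute that for each body.
Moon B: (1.10 × 10²²) / (3.35 × 10⁹)³ = 2.926 × 10⁻⁷
Moon U: (1.65 × 10²²) / (4.08 × 10⁹)³ = 2.429 × 10⁻⁷
Ratio (larger/smaller) = 1.20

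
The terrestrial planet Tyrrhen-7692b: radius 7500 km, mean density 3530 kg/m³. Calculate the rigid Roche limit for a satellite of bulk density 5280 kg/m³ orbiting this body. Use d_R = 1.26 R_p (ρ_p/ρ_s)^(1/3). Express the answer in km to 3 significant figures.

d_R = 1.26 × 7500 km × (3530/5280)^(1/3)
    = 8260 km

8260 km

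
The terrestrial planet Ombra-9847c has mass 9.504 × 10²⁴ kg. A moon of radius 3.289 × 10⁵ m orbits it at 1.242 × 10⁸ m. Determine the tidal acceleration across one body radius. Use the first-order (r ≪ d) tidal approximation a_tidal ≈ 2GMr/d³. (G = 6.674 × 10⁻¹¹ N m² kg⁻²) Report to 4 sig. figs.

Δg = 2GMr/d³
   = 2 × (6.674 × 10⁻¹¹) × (9.504 × 10²⁴) × (3.289 × 10⁵) / (1.242 × 10⁸)³
   = 2.178 × 10⁻⁴ m/s²

2.178 × 10⁻⁴ m/s²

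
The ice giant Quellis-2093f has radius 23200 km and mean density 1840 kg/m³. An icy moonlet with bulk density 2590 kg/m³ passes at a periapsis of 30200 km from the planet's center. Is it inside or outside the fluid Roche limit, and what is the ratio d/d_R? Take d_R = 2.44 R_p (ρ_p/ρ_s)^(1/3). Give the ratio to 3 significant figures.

d_R = 2.44 × (23200 km) × (1840/2590)^(1/3) = 50510 km
d/d_R = (30200) / (50510) = 0.598
Since d/d_R < 1, the body is inside the Roche limit.

inside; d/d_R ≈ 0.598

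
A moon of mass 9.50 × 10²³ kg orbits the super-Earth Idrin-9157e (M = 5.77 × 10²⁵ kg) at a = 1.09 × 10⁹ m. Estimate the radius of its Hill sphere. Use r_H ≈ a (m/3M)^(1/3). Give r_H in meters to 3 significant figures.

r_H ≈ a (m/3M)^(1/3)
    = (1.09 × 10⁹) × (9.50 × 10²³ / (3 × 5.77 × 10²⁵))^(1/3)
    = 1.92 × 10⁸ m

1.92 × 10⁸ m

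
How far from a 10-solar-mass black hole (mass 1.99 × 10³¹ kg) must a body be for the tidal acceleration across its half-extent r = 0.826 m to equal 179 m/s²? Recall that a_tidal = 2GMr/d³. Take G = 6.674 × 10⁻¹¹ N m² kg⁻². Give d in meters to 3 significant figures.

2.31 × 10⁶ m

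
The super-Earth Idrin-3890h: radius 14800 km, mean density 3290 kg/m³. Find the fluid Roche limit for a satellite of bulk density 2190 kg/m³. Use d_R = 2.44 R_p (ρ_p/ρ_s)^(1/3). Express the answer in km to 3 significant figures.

41400 km

d_R = 2.44 × 14800 km × (3290/2190)^(1/3)
    = 41400 km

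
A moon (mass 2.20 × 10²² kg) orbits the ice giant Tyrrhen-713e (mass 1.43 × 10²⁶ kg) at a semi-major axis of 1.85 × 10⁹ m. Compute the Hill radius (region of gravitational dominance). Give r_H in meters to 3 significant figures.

6.87 × 10⁷ m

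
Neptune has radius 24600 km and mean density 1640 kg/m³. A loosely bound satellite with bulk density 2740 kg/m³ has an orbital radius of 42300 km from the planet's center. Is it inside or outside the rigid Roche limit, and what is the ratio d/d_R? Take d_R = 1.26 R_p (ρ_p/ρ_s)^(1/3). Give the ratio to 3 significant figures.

outside; d/d_R ≈ 1.62

d_R = 1.26 × (24600 km) × (1640/2740)^(1/3) = 26120 km
d/d_R = (42300) / (26120) = 1.62
Since d/d_R > 1, the body is outside the Roche limit.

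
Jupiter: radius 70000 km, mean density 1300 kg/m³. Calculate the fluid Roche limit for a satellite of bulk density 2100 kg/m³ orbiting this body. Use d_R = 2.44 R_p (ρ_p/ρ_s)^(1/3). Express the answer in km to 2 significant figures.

d_R = 2.44 × 70000 km × (1300/2100)^(1/3)
    = 1.5 × 10⁵ km

1.5 × 10⁵ km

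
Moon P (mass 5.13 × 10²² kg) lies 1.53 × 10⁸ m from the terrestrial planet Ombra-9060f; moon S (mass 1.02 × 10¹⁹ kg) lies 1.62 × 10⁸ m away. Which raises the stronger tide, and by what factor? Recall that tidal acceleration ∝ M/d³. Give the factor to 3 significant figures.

Tidal acceleration ∝ M/d³, so compare M/d³ for each.
Moon P: (5.13 × 10²²) / (1.53 × 10⁸)³ = 1.432 × 10⁻²
Moon S: (1.02 × 10¹⁹) / (1.62 × 10⁸)³ = 2.399 × 10⁻⁶
Ratio (larger/smaller) = 5970

Moon P, by a factor of ≈ 5970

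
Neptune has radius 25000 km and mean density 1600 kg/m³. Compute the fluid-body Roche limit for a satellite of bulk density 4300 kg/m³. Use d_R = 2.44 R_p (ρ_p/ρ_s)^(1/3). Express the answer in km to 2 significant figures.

44000 km

d_R = 2.44 × 25000 km × (1600/4300)^(1/3)
    = 44000 km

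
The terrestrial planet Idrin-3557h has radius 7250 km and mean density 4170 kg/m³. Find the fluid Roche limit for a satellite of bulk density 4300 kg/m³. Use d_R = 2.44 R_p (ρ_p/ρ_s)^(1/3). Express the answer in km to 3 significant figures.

d_R = 2.44 × 7250 km × (4170/4300)^(1/3)
    = 17500 km

17500 km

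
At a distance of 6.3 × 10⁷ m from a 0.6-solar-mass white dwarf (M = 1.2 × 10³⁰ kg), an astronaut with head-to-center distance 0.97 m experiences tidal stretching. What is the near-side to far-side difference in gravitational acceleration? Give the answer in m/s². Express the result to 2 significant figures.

Near-to-far spans 2r, so the tidal difference is twice the near-to-center value: 4GMr/d³.
Δa = 4GMr/d³
   = 4 × (6.674 × 10⁻¹¹) × (1.2 × 10³⁰) × (0.97) / (6.3 × 10⁷)³
   = 1.2 × 10⁻³ m/s²

1.2 × 10⁻³ m/s²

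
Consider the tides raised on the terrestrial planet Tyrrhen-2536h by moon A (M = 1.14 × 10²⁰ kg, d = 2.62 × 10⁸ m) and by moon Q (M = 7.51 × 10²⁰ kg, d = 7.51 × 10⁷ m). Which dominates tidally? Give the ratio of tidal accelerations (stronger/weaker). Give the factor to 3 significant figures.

Moon Q, by a factor of ≈ 280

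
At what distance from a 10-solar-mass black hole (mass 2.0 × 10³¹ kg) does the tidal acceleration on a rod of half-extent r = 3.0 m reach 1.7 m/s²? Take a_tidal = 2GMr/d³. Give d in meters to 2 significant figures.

2GMr/d³ = a_tidal  ⇒  d = (2GMr / a_tidal)^(1/3)
d = (2 × 6.674×10⁻¹¹ × (2.0 × 10³¹) × (3.0) / (1.7))^(1/3)
  = 1.7 × 10⁷ m

1.7 × 10⁷ m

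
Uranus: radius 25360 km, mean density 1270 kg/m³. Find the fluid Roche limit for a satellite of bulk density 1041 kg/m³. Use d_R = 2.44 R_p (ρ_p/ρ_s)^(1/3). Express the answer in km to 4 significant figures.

66120 km

d_R = 2.44 × 25360 km × (1270/1041)^(1/3)
    = 66120 km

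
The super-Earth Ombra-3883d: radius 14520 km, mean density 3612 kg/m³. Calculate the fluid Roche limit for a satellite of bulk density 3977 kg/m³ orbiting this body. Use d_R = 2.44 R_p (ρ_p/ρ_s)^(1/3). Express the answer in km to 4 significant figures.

34310 km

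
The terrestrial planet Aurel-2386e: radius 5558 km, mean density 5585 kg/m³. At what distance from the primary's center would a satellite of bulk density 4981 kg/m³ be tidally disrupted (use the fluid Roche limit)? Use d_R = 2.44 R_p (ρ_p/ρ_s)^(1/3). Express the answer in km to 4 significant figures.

d_R = 2.44 × 5558 km × (5585/4981)^(1/3)
    = 14090 km

14090 km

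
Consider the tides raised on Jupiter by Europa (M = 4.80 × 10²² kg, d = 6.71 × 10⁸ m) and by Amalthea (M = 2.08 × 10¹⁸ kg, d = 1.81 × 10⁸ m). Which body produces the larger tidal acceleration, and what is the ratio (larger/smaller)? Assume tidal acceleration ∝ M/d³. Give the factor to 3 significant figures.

Europa, by a factor of ≈ 453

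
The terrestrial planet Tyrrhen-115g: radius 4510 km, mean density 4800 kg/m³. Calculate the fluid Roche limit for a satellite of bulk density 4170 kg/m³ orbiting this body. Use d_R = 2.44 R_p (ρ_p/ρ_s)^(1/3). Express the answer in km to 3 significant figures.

11500 km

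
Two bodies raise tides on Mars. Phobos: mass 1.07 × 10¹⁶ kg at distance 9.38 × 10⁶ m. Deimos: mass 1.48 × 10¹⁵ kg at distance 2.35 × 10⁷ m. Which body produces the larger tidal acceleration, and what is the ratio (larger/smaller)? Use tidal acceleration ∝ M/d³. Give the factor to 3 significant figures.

Tidal acceleration ∝ M/d³, so compare M/d³ for each.
Phobos: (1.07 × 10¹⁶) / (9.38 × 10⁶)³ = 1.297 × 10⁻⁵
Deimos: (1.48 × 10¹⁵) / (2.35 × 10⁷)³ = 1.140 × 10⁻⁷
Ratio (larger/smaller) = 114

Phobos, by a factor of ≈ 114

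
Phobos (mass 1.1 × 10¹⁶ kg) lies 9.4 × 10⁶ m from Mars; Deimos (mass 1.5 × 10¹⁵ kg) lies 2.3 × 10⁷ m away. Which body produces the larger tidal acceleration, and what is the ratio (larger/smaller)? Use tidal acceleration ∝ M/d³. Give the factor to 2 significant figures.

Compare M/d³ for the two perturbers:
Phobos: (1.1 × 10¹⁶) / (9.4 × 10⁶)³ = 1.324 × 10⁻⁵
Deimos: (1.5 × 10¹⁵) / (2.3 × 10⁷)³ = 1.233 × 10⁻⁷
Ratio (larger/smaller) = 110

Phobos, by a factor of ≈ 110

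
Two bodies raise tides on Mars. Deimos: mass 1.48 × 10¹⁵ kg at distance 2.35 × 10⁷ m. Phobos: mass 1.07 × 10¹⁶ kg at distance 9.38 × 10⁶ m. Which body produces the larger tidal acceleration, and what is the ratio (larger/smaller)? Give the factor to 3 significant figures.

Compare M/d³ for the two perturbers:
Deimos: (1.48 × 10¹⁵) / (2.35 × 10⁷)³ = 1.140 × 10⁻⁷
Phobos: (1.07 × 10¹⁶) / (9.38 × 10⁶)³ = 1.297 × 10⁻⁵
Ratio (larger/smaller) = 114

Phobos, by a factor of ≈ 114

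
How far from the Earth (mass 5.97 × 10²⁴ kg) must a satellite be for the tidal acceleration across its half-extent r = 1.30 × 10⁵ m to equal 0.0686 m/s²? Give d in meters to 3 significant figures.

1.15 × 10⁷ m

2GMr/d³ = a_tidal  ⇒  d = (2GMr / a_tidal)^(1/3)
d = (2 × 6.674×10⁻¹¹ × (5.97 × 10²⁴) × (1.30 × 10⁵) / (0.0686))^(1/3)
  = 1.15 × 10⁷ m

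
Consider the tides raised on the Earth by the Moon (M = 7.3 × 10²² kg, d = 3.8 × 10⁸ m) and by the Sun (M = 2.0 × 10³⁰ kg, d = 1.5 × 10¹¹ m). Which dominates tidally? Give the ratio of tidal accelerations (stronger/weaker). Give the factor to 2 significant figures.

The Moon, by a factor of ≈ 2.2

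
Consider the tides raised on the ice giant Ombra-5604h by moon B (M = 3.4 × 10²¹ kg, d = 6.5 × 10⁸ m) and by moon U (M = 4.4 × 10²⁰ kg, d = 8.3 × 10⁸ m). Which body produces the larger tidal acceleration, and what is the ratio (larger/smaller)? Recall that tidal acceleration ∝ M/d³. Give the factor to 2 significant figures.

Compare M/d³ for the two perturbers:
Moon B: (3.4 × 10²¹) / (6.5 × 10⁸)³ = 1.238 × 10⁻⁵
Moon U: (4.4 × 10²⁰) / (8.3 × 10⁸)³ = 7.695 × 10⁻⁷
Ratio (larger/smaller) = 16

Moon B, by a factor of ≈ 16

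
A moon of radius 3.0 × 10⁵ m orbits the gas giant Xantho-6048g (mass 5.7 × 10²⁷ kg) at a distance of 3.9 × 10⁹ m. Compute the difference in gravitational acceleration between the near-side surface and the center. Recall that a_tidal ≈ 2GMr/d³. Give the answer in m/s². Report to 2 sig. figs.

3.8 × 10⁻⁶ m/s²

a_tidal = 2GMr/d³
        = 2 × (6.674 × 10⁻¹¹) × (5.7 × 10²⁷) × (3.0 × 10⁵) / (3.9 × 10⁹)³
        = 3.8 × 10⁻⁶ m/s²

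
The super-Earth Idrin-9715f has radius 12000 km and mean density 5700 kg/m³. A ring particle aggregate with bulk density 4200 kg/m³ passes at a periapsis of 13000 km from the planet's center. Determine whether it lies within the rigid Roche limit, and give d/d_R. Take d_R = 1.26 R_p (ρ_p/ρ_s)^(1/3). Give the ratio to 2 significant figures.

d_R = 1.26 × (12000 km) × (5700/4200)^(1/3) = 16740 km
d/d_R = (13000) / (16740) = 0.78
Since d/d_R < 1, the body is inside the Roche limit.

inside; d/d_R ≈ 0.78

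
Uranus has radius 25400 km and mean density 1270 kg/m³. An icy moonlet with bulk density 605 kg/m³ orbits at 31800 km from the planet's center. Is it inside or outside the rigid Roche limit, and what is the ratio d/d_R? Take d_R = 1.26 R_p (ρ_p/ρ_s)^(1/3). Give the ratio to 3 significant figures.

inside; d/d_R ≈ 0.776

d_R = 1.26 × (25400 km) × (1270/605)^(1/3) = 40980 km
d/d_R = (31800) / (40980) = 0.776
Since d/d_R < 1, the body is inside the Roche limit.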